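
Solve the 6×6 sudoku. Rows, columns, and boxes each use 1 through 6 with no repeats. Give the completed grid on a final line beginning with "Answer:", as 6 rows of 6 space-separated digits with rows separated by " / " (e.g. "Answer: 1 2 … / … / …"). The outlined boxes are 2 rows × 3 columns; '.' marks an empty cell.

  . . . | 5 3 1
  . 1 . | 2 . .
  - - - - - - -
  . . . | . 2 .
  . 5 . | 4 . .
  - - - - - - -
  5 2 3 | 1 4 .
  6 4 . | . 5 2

Step 1. [r3c4∈{3,6}] in col 4, 6 fits only at r3c4. So r3c4=6.
Step 2. [r4c3∈{1,2,6}] across row 4, 6 lands solely at r4c3. So r4c3=6.
Step 3. [r2c1∈{3,4}] in row 2, 3 fits only at r2c1. So r2c1=3.
Step 4. [r1c3∈{2,4}] across col 3, 2 lands solely at r1c3, so r1c3=2.
Step 5. [r2c6∈{4,6}] in col 6, 4 fits only at r2c6, so r2c6=4.
Step 6. [r3c3∈{1,4}] col 3 places 4 nowhere but r3c3, so r3c3=4.
Step 7. [r4c1∈{1,2}] 2 has one home in row 4: r4c1 ⇒ r4c1=2.
Step 8. [r3c6∈{3,5}] r3c6 is the only open cell in row 3 admitting 5, so r3c6=5.
Step 9. [r3c2∈{3}] r3c2 is down to just 3. So r3c2=3.
Step 10. [r3c1∈{1}] r3c1 is down to just 1. So r3c1=1.
Step 11. [r6c3∈{1}] only 1 remains possible at r6c3 ⇒ r6c3=1.
Step 12. [r2c3∈{5}] only 5 remains possible at r2c3 ⇒ r2c3=5.
Step 13. [r4c5∈{1}] r4c5's peers cover all but 1 ⇒ r4c5=1.
Step 14. [r4c6∈{3}] r4c6's peers cover all but 3, so r4c6=3.
Step 15. [r6c4∈{3}] r6c4's peers cover all but 3. So r6c4=3.
Step 16. [r1c2∈{6}] nothing but 6 survives at r1c2 ⇒ r1c2=6.
Step 17. [r2c5∈{6}] nothing but 6 survives at r2c5 ⇒ r2c5=6.
Step 18. [r1c1∈{4}] r1c1 has the single candidate 4, so r1c1=4.
Step 19. [r5c6∈{6}] r5c6 is down to just 6 ⇒ r5c6=6.

Answer: 4 6 2 5 3 1 / 3 1 5 2 6 4 / 1 3 4 6 2 5 / 2 5 6 4 1 3 / 5 2 3 1 4 6 / 6 4 1 3 5 2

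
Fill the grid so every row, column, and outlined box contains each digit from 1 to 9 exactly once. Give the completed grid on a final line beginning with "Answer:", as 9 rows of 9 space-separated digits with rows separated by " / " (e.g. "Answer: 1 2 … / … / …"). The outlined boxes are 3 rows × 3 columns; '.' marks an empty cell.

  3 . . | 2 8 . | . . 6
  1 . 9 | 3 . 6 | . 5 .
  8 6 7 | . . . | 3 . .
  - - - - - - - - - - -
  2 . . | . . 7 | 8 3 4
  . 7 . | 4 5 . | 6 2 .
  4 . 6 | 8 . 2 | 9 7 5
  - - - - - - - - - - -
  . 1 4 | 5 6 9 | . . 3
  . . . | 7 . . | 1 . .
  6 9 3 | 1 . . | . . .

Step 1. [r8c2∈{2,5,8}] 8 has one home in col 2: r8c2. So r8c2=8.
Step 2. [r3c9∈{1,2,9}] r3c9 is the only open cell in row 3 admitting 2, so r3c9=2.
Step 3. [r1c7∈{4,7}] 7 has one home in row 1: r1c7, so r1c7=7.
Step 4. [r2c7∈{4}] only 4 remains possible at r2c7. So r2c7=4.
Step 5. [r1c3∈{5}] r1c3 is down to just 5 ⇒ r1c3=5.
Step 6. [r6c5∈{1,3}] 1 has one home in row 6: r6c5 ⇒ r6c5=1.
Step 7. [r1c8∈{1,9}] in row 1, 9 fits only at r1c8, so r1c8=9.
Step 8. [r8c5∈{2,3,4}] in col 5, 3 fits only at r8c5 ⇒ r8c5=3.
Step 9. [r8c6∈{4}] nothing but 4 survives at r8c6. So r8c6=4.
Step 10. [r3c4∈{9}] nothing but 9 survives at r3c4 ⇒ r3c4=9.
Step 11. [r7c8∈{8}] r7c8's peers cover all but 8. So r7c8=8.
Step 12. [r1c6∈{1}] only 1 remains possible at r1c6. So r1c6=1.
Step 13. [r4c3∈{1}] r4c3 has the single candidate 1, so r4c3=1.
Step 14. [r9c7∈{2,5}] r9c7 is the only open cell in row 9 admitting 5, so r9c7=5.
Step 15. [r3c8∈{1}] r3c8's peers cover all but 1, so r3c8=1.
Step 16. [r5c6∈{3}] r5c6's peers cover all but 3. So r5c6=3.
Step 17. [r9c8∈{4}] r9c8's peers cover all but 4 ⇒ r9c8=4.
Step 18. [r3c6∈{5}] only 5 remains possible at r3c6 ⇒ r3c6=5.
Step 19. [r9c6∈{8}] only 8 remains possible at r9c6. So r9c6=8.
Step 20. [r5c9∈{1}] r5c9 is down to just 1, so r5c9=1.
Step 21. [r6c2∈{3}] nothing but 3 survives at r6c2. So r6c2=3.
Step 22. [r2c5∈{7}] r2c5's peers cover all but 7, so r2c5=7.
Step 23. [r8c9∈{9}] r8c9 has the single candidate 9. So r8c9=9.
Step 24. [r2c2∈{2}] r2c2's peers cover all but 2 ⇒ r2c2=2.
Step 25. [r8c1∈{5}] r8c1's peers cover all but 5, so r8c1=5.
Step 26. [r4c4∈{6}] r4c4 has the single candidate 6 ⇒ r4c4=6.
Step 27. [r3c5∈{4}] r3c5's peers cover all but 4. So r3c5=4.
Step 28. [r1c2∈{4}] r1c2's peers cover all but 4, so r1c2=4.
Step 29. [r7c1∈{7}] r7c1's peers cover all but 7. So r7c1=7.
Step 30. [r4c5∈{9}] r4c5's peers cover all but 9, so r4c5=9.
Step 31. [r5c3∈{8}] only 8 remains possible at r5c3 ⇒ r5c3=8.
Step 32. [r8c3∈{2}] nothing but 2 survives at r8c3. So r8c3=2.
Step 33. [r9c9∈{7}] nothing but 7 survives at r9c9. So r9c9=7.
Step 34. [r5c1∈{9}] nothing but 9 survives at r5c1, so r5c1=9.
Step 35. [r2c9∈{8}] r2c9's peers cover all but 8 ⇒ r2c9=8.
Step 36. [r9c5∈{2}] r9c5's peers cover all but 2, so r9c5=2.
Step 37. [r4c2∈{5}] nothing but 5 survives at r4c2 ⇒ r4c2=5.
Step 38. [r8c8∈{6}] r8c8 is down to just 6 ⇒ r8c8=6.
Step 39. [r7c7∈{2}] r7c7 has the single candidate 2, so r7c7=2.

Answer: 3 4 5 2 8 1 7 9 6 / 1 2 9 3 7 6 4 5 8 / 8 6 7 9 4 5 3 1 2 / 2 5 1 6 9 7 8 3 4 / 9 7 8 4 5 3 6 2 1 / 4 3 6 8 1 2 9 7 5 / 7 1 4 5 6 9 2 8 3 / 5 8 2 7 3 4 1 6 9 / 6 9 3 1 2 8 5 4 7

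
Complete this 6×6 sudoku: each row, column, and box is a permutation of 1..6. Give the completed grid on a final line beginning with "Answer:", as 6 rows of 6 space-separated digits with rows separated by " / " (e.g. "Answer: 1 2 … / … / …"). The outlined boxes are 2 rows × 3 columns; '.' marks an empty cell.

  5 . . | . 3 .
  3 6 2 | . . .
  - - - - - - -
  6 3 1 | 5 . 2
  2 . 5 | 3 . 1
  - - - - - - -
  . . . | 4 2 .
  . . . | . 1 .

Step 1. [r6c4∈{6}] nothing but 6 survives at r6c4 ⇒ r6c4=6.
Step 2. [r4c2∈{4}] r4c2 has the single candidate 4. So r4c2=4.
Step 3. [r2c5∈{4,5}] in col 5, 5 fits only at r2c5 ⇒ r2c5=5.
Step 4. [r1c3∈{4}] r1c3 has the single candidate 4. So r1c3=4.
Step 5. [r6c3∈{3}] r6c3 is down to just 3. So r6c3=3.
Step 6. [r6c6∈{5}] only 5 remains possible at r6c6, so r6c6=5.
Step 7. [r1c2∈{1}] only 1 remains possible at r1c2 ⇒ r1c2=1.
Step 8. [r6c1∈{4}] r6c1 is down to just 4 ⇒ r6c1=4.
Step 9. [r3c5∈{4}] r3c5's peers cover all but 4, so r3c5=4.
Step 10. [r6c2∈{2}] only 2 remains possible at r6c2. So r6c2=2.
Step 11. [r5c3∈{6}] r5c3's peers cover all but 6, so r5c3=6.
Step 12. [r4c5∈{6}] r4c5 is down to just 6. So r4c5=6.
Step 13. [r5c2∈{5}] r5c2's peers cover all but 5 ⇒ r5c2=5.
Step 14. [r5c1∈{1}] r5c1 has the single candidate 1. So r5c1=1.
Step 15. [r1c4∈{2}] nothing but 2 survives at r1c4, so r1c4=2.
Step 16. [r5c6∈{3}] r5c6's peers cover all but 3, so r5c6=3.
Step 17. [r2c4∈{1}] nothing but 1 survives at r2c4 ⇒ r2c4=1.
Step 18. [r2c6∈{4}] r2c6 has the single candidate 4, so r2c6=4.
Step 19. [r1c6∈{6}] only 6 remains possible at r1c6 ⇒ r1c6=6.

Answer: 5 1 4 2 3 6 / 3 6 2 1 5 4 / 6 3 1 5 4 2 / 2 4 5 3 6 1 / 1 5 6 4 2 3 / 4 2 3 6 1 5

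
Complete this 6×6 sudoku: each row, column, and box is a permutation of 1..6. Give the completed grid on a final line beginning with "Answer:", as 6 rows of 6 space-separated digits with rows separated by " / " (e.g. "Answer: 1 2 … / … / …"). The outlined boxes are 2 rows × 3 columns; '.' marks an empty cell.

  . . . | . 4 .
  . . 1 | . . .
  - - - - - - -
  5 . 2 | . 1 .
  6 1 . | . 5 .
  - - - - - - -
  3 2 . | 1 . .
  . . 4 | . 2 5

Step 1. [r2c5∈{3,6}] r2c5 is the only open cell in col 5 admitting 3 ⇒ r2c5=3.
Step 2. [r4c3∈{3}] r4c3 is down to just 3, so r4c3=3.
Step 3. [r6c2∈{6}] r6c2 is down to just 6, so r6c2=6.
Step 4. [r1c1∈{2}] r1c1 has the single candidate 2. So r1c1=2.
Step 5. [r3c2∈{4}] r3c2 is down to just 4 ⇒ r3c2=4.
Step 6. [r1c3∈{5,6}] r1c3 is the only open cell in col 3 admitting 6, so r1c3=6.
Step 7. [r4c4∈{2,4}] 4 has one home in col 4: r4c4. So r4c4=4.
Step 8. [r2c4∈{2,5,6}] across col 4, 2 lands solely at r2c4, so r2c4=2.
Step 9. [r3c6∈{3,6}] r3c6 is the only open cell in col 6 admitting 3, so r3c6=3.
Step 10. [r5c6∈{4,6}] r5c6 is the only open cell in row 5 admitting 4, so r5c6=4.
Step 11. [r2c2∈{5}] r2c2 is down to just 5, so r2c2=5.
Step 12. [r6c4∈{3}] r6c4 has the single candidate 3 ⇒ r6c4=3.
Step 13. [r3c4∈{6}] only 6 remains possible at r3c4. So r3c4=6.
Step 14. [r1c4∈{5}] only 5 remains possible at r1c4, so r1c4=5.
Step 15. [r4c6∈{2}] r4c6 is down to just 2 ⇒ r4c6=2.
Step 16. [r1c6∈{1}] only 1 remains possible at r1c6, so r1c6=1.
Step 17. [r5c5∈{6}] r5c5's peers cover all but 6, so r5c5=6.
Step 18. [r6c1∈{1}] r6c1 is down to just 1, so r6c1=1.
Step 19. [r2c1∈{4}] r2c1's peers cover all but 4. So r2c1=4.
Step 20. [r5c3∈{5}] nothing but 5 survives at r5c3. So r5c3=5.
Step 21. [r2c6∈{6}] r2c6 is down to just 6. So r2c6=6.
Step 22. [r1c2∈{3}] r1c2 is down to just 3. So r1c2=3.

Answer: 2 3 6 5 4 1 / 4 5 1 2 3 6 / 5 4 2 6 1 3 / 6 1 3 4 5 2 / 3 2 5 1 6 4 / 1 6 4 3 2 5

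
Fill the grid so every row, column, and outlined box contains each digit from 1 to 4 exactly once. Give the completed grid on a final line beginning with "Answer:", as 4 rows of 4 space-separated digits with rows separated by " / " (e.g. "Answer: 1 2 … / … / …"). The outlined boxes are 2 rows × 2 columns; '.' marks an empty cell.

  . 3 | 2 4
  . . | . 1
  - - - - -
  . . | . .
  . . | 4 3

Step 1. [r3c1∈{1,2,3,4}] 3 has one home in row 3: r3c1, so r3c1=3.
Step 2. [r3c2∈{1,2,4}] across row 3, 4 lands solely at r3c2 ⇒ r3c2=4.
Step 3. [r2c2∈{2}] r2c2's peers cover all but 2, so r2c2=2.
Step 4. [r1c1∈{1}] nothing but 1 survives at r1c1 ⇒ r1c1=1.
Step 5. [r3c3∈{1}] only 1 remains possible at r3c3 ⇒ r3c3=1.
Step 6. [r4c1∈{2}] only 2 remains possible at r4c1. So r4c1=2.
Step 7. [r2c1∈{4}] r2c1 is down to just 4. So r2c1=4.
Step 8. [r2c3∈{3}] r2c3's peers cover all but 3, so r2c3=3.
Step 9. [r4c2∈{1}] r4c2's peers cover all but 1, so r4c2=1.
Step 10. [r3c4∈{2}] only 2 remains possible at r3c4. So r3c4=2.

Answer: 1 3 2 4 / 4 2 3 1 / 3 4 1 2 / 2 1 4 3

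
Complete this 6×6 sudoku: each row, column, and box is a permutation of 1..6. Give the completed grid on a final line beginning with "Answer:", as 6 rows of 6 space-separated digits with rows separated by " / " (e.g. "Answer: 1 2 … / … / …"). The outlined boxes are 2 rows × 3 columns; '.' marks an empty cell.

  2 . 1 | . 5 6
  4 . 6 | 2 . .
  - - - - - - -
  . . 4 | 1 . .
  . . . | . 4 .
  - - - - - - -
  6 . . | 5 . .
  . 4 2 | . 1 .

Step 1. [r6c6∈{3}] nothing but 3 survives at r6c6 ⇒ r6c6=3.
Step 2. [r4c3∈{3,5}] in col 3, 5 fits only at r4c3 ⇒ r4c3=5.
Step 3. [r1c2∈{3}] only 3 remains possible at r1c2 ⇒ r1c2=3.
Step 4. [r3c5∈{2,3,6}] across col 5, 6 lands solely at r3c5. So r3c5=6.
Step 5. [r4c6∈{2}] r4c6's peers cover all but 2. So r4c6=2.
Step 6. [r4c1∈{1,3}] r4c1 is the only open cell in col 1 admitting 1. So r4c1=1.
Step 7. [r5c5∈{2}] r5c5 is down to just 2, so r5c5=2.
Step 8. [r4c2∈{6}] r4c2's peers cover all but 6, so r4c2=6.
Step 9. [r2c5∈{3}] r2c5's peers cover all but 3 ⇒ r2c5=3.
Step 10. [r1c4∈{4}] nothing but 4 survives at r1c4 ⇒ r1c4=4.
Step 11. [r2c6∈{1}] r2c6 has the single candidate 1, so r2c6=1.
Step 12. [r5c3∈{3}] r5c3 is down to just 3. So r5c3=3.
Step 13. [r5c6∈{4}] r5c6 is down to just 4. So r5c6=4.
Step 14. [r4c4∈{3}] r4c4 is down to just 3, so r4c4=3.
Step 15. [r3c6∈{5}] r3c6 is down to just 5 ⇒ r3c6=5.
Step 16. [r6c4∈{6}] r6c4 is down to just 6, so r6c4=6.
Step 17. [r3c2∈{2}] nothing but 2 survives at r3c2, so r3c2=2.
Step 18. [r6c1∈{5}] nothing but 5 survives at r6c1, so r6c1=5.
Step 19. [r5c2∈{1}] only 1 remains possible at r5c2. So r5c2=1.
Step 20. [r3c1∈{3}] nothing but 3 survives at r3c1 ⇒ r3c1=3.
Step 21. [r2c2∈{5}] only 5 remains possible at r2c2, so r2c2=5.

Answer: 2 3 1 4 5 6 / 4 5 6 2 3 1 / 3 2 4 1 6 5 / 1 6 5 3 4 2 / 6 1 3 5 2 4 / 5 4 2 6 1 3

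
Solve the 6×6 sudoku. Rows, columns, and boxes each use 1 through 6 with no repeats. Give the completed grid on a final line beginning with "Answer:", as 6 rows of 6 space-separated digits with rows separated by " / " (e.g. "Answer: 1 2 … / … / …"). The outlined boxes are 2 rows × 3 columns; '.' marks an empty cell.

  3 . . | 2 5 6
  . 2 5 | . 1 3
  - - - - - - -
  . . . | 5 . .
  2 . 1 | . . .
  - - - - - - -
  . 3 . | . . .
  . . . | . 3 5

Step 1. [r4c6∈{4}] r4c6's peers cover all but 4 ⇒ r4c6=4.
Step 2. [r5c5∈{2,4,6}] in col 5, 4 fits only at r5c5 ⇒ r5c5=4.
Step 3. [r1c3∈{4}] r1c3 has the single candidate 4, so r1c3=4.
Step 4. [r5c6∈{1,2}] box 6 places 2 nowhere but r5c6, so r5c6=2.
Step 5. [r5c3∈{6}] r5c3 is down to just 6. So r5c3=6.
Step 6. [r4c5∈{6}] r4c5 has the single candidate 6, so r4c5=6.
Step 7. [r3c2∈{4,6}] r3c2 is the only open cell in col 2 admitting 6, so r3c2=6.
Step 8. [r5c4∈{1}] r5c4's peers cover all but 1, so r5c4=1.
Step 9. [r6c2∈{1,4}] col 2 places 4 nowhere but r6c2 ⇒ r6c2=4.
Step 10. [r3c5∈{2}] r3c5's peers cover all but 2 ⇒ r3c5=2.
Step 11. [r2c1∈{6}] only 6 remains possible at r2c1 ⇒ r2c1=6.
Step 12. [r6c1∈{1}] r6c1 is down to just 1 ⇒ r6c1=1.
Step 13. [r4c4∈{3}] r4c4's peers cover all but 3. So r4c4=3.
Step 14. [r5c1∈{5}] nothing but 5 survives at r5c1, so r5c1=5.
Step 15. [r6c3∈{2}] r6c3's peers cover all but 2 ⇒ r6c3=2.
Step 16. [r3c3∈{3}] r3c3 is down to just 3 ⇒ r3c3=3.
Step 17. [r4c2∈{5}] r4c2's peers cover all but 5 ⇒ r4c2=5.
Step 18. [r2c4∈{4}] r2c4's peers cover all but 4, so r2c4=4.
Step 19. [r3c1∈{4}] r3c1 is down to just 4. So r3c1=4.
Step 20. [r1c2∈{1}] only 1 remains possible at r1c2 ⇒ r1c2=1.
Step 21. [r6c4∈{6}] r6c4 is down to just 6, so r6c4=6.
Step 22. [r3c6∈{1}] r3c6's peers cover all but 1 ⇒ r3c6=1.

Answer: 3 1 4 2 5 6 / 6 2 5 4 1 3 / 4 6 3 5 2 1 / 2 5 1 3 6 4 / 5 3 6 1 4 2 / 1 4 2 6 3 5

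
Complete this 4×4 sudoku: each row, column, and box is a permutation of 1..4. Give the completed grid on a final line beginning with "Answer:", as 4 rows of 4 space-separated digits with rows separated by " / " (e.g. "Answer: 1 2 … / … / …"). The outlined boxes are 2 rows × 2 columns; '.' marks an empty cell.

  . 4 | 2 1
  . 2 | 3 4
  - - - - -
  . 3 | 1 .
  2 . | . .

Step 1. [r1c1∈{3}] r1c1's peers cover all but 3, so r1c1=3.
Step 2. [r2c1∈{1}] only 1 remains possible at r2c1. So r2c1=1.
Step 3. [r4c2∈{1}] only 1 remains possible at r4c2, so r4c2=1.
Step 4. [r3c4∈{2}] only 2 remains possible at r3c4, so r3c4=2.
Step 5. [r3c1∈{4}] r3c1 is down to just 4 ⇒ r3c1=4.
Step 6. [r4c4∈{3}] r4c4's peers cover all but 3. So r4c4=3.
Step 7. [r4c3∈{4}] r4c3's peers cover all but 4 ⇒ r4c3=4.

Answer: 3 4 2 1 / 1 2 3 4 / 4 3 1 2 / 2 1 4 3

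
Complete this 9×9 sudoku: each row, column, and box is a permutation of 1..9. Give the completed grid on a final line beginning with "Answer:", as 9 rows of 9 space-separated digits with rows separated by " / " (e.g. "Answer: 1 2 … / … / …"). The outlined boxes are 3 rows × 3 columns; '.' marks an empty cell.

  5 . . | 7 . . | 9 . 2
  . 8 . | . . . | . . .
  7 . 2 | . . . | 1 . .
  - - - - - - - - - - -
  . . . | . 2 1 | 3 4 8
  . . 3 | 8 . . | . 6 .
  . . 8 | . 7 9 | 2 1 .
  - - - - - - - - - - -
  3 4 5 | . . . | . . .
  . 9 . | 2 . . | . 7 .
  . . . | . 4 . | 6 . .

Step 1. [r5c5∈{5}] only 5 remains possible at r5c5, so r5c5=5.
Step 2. [r4c4∈{6}] r4c4 has the single candidate 6, so r4c4=6.
Step 3. [r5c6∈{4}] nothing but 4 survives at r5c6. So r5c6=4.
Step 4. [r7c7∈{8}] nothing but 8 survives at r7c7 ⇒ r7c7=8.
Step 5. [r6c9∈{5}] nothing but 5 survives at r6c9. So r6c9=5.
Step 6. [r5c9∈{7,9}] in box 6, 9 fits only at r5c9, so r5c9=9.
Step 7. [r1c3∈{1,4,6}] r1c3 is the only open cell in row 1 admitting 4 ⇒ r1c3=4.
Step 8. [r7c9∈{1}] nothing but 1 survives at r7c9. So r7c9=1.
Step 9. [r9c9∈{3}] r9c9 is down to just 3. So r9c9=3.
Step 10. [r7c4∈{9}] r7c4's peers cover all but 9 ⇒ r7c4=9.
Step 11. [r7c5∈{6}] r7c5 is down to just 6. So r7c5=6.
Step 12. [r2c6∈{2,3,5,6}] across row 2, 2 lands solely at r2c6. So r2c6=2.
Step 13. [r6c2∈{6}] r6c2 is down to just 6. So r6c2=6.
Step 14. [r3c2∈{3}] r3c2 has the single candidate 3, so r3c2=3.
Step 15. [r1c2∈{1}] r1c2 is down to just 1, so r1c2=1.
Step 16. [r5c1∈{1,2}] r5c1 is the only open cell in row 5 admitting 1. So r5c1=1.
Step 17. [r8c9∈{4}] r8c9 is down to just 4, so r8c9=4.
Step 18. [r2c7∈{4,5,7}] 4 has one home in col 7: r2c7 ⇒ r2c7=4.
Step 19. [r9c1∈{2,8}] col 1 places 2 nowhere but r9c1. So r9c1=2.
Step 20. [r9c6∈{5,7,8}] r9c6 is the only open cell in row 9 admitting 8. So r9c6=8.
Step 21. [r9c2∈{7}] only 7 remains possible at r9c2, so r9c2=7.
Step 22. [r8c7∈{5}] nothing but 5 survives at r8c7. So r8c7=5.
Step 23. [r3c6∈{5,6}] col 6 places 5 nowhere but r3c6. So r3c6=5.
Step 24. [r9c3∈{1}] only 1 remains possible at r9c3 ⇒ r9c3=1.
Step 25. [r8c3∈{6}] r8c3's peers cover all but 6, so r8c3=6.
Step 26. [r2c3∈{9}] nothing but 9 survives at r2c3, so r2c3=9.
Step 27. [r2c4∈{1,3}] in col 4, 1 fits only at r2c4, so r2c4=1.
Step 28. [r2c5∈{3}] r2c5 has the single candidate 3 ⇒ r2c5=3.
Step 29. [r3c8∈{8}] nothing but 8 survives at r3c8, so r3c8=8.
Step 30. [r2c9∈{6,7}] r2c9 is the only open cell in row 2 admitting 7. So r2c9=7.
Step 31. [r8c6∈{3}] r8c6's peers cover all but 3. So r8c6=3.
Step 32. [r4c2∈{5}] nothing but 5 survives at r4c2 ⇒ r4c2=5.
Step 33. [r8c5∈{1}] r8c5 has the single candidate 1. So r8c5=1.
Step 34. [r5c7∈{7}] r5c7's peers cover all but 7, so r5c7=7.
Step 35. [r6c1∈{4}] r6c1's peers cover all but 4, so r6c1=4.
Step 36. [r2c1∈{6}] r2c1's peers cover all but 6, so r2c1=6.
Step 37. [r3c9∈{6}] only 6 remains possible at r3c9. So r3c9=6.
Step 38. [r9c4∈{5}] r9c4 has the single candidate 5. So r9c4=5.
Step 39. [r6c4∈{3}] r6c4 has the single candidate 3 ⇒ r6c4=3.
Step 40. [r3c5∈{9}] only 9 remains possible at r3c5, so r3c5=9.
Step 41. [r1c6∈{6}] r1c6 has the single candidate 6. So r1c6=6.
Step 42. [r1c5∈{8}] r1c5 has the single candidate 8, so r1c5=8.
Step 43. [r7c6∈{7}] r7c6 has the single candidate 7 ⇒ r7c6=7.
Step 44. [r1c8∈{3}] r1c8's peers cover all but 3 ⇒ r1c8=3.
Step 45. [r2c8∈{5}] r2c8 has the single candidate 5 ⇒ r2c8=5.
Step 46. [r4c3∈{7}] r4c3 has the single candidate 7. So r4c3=7.
Step 47. [r8c1∈{8}] r8c1 is down to just 8. So r8c1=8.
Step 48. [r7c8∈{2}] r7c8 is down to just 2. So r7c8=2.
Step 49. [r9c8∈{9}] only 9 remains possible at r9c8, so r9c8=9.
Step 50. [r5c2∈{2}] r5c2's peers cover all but 2, so r5c2=2.
Step 51. [r4c1∈{9}] r4c1 has the single candidate 9 ⇒ r4c1=9.
Step 52. [r3c4∈{4}] r3c4 is down to just 4 ⇒ r3c4=4.

Answer: 5 1 4 7 8 6 9 3 2 / 6 8 9 1 3 2 4 5 7 / 7 3 2 4 9 5 1 8 6 / 9 5 7 6 2 1 3 4 8 / 1 2 3 8 5 4 7 6 9 / 4 6 8 3 7 9 2 1 5 / 3 4 5 9 6 7 8 2 1 / 8 9 6 2 1 3 5 7 4 / 2 7 1 5 4 8 6 9 3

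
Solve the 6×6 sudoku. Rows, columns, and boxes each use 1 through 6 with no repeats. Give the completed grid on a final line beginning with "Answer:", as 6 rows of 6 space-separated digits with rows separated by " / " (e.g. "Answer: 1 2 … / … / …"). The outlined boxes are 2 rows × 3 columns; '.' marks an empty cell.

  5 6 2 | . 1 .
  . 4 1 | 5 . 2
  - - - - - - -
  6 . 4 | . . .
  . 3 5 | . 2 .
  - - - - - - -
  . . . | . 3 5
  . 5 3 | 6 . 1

Step 1. [r5c4∈{2,4}] r5c4 is the only open cell in col 4 admitting 2, so r5c4=2.
Step 2. [r4c1∈{1}] r4c1 has the single candidate 1. So r4c1=1.
Step 3. [r3c6∈{3}] nothing but 3 survives at r3c6 ⇒ r3c6=3.
Step 4. [r1c6∈{4}] r1c6's peers cover all but 4, so r1c6=4.
Step 5. [r6c1∈{2,4}] r6c1 is the only open cell in row 6 admitting 2 ⇒ r6c1=2.
Step 6. [r5c2∈{1}] r5c2 is down to just 1 ⇒ r5c2=1.
Step 7. [r4c6∈{6}] r4c6's peers cover all but 6. So r4c6=6.
Step 8. [r3c5∈{5}] only 5 remains possible at r3c5 ⇒ r3c5=5.
Step 9. [r5c3∈{6}] r5c3's peers cover all but 6, so r5c3=6.
Step 10. [r2c5∈{6}] r2c5 is down to just 6 ⇒ r2c5=6.
Step 11. [r5c1∈{4}] only 4 remains possible at r5c1. So r5c1=4.
Step 12. [r4c4∈{4}] nothing but 4 survives at r4c4 ⇒ r4c4=4.
Step 13. [r2c1∈{3}] r2c1 is down to just 3, so r2c1=3.
Step 14. [r3c4∈{1}] r3c4 has the single candidate 1, so r3c4=1.
Step 15. [r1c4∈{3}] r1c4 is down to just 3 ⇒ r1c4=3.
Step 16. [r3c2∈{2}] r3c2's peers cover all but 2 ⇒ r3c2=2.
Step 17. [r6c5∈{4}] only 4 remains possible at r6c5. So r6c5=4.

Answer: 5 6 2 3 1 4 / 3 4 1 5 6 2 / 6 2 4 1 5 3 / 1 3 5 4 2 6 / 4 1 6 2 3 5 / 2 5 3 6 4 1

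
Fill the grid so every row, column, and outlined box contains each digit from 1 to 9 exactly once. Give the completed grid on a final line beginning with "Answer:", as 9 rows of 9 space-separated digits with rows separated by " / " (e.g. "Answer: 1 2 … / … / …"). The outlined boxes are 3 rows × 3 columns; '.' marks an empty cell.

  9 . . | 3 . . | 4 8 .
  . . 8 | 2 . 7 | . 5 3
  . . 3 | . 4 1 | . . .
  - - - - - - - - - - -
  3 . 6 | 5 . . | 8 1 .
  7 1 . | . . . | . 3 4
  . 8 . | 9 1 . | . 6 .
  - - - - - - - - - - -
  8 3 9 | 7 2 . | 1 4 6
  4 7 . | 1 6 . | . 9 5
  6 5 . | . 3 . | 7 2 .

Step 1. [r5c7∈{2,5,9}] r5c7 is the only open cell in row 5 admitting 9, so r5c7=9.
Step 2. [r6c9∈{2,7}] 7 has one home in row 6: r6c9 ⇒ r6c9=7.
Step 3. [r4c9∈{2}] r4c9's peers cover all but 2. So r4c9=2.
Step 4. [r5c3∈{2,5}] row 5 places 5 nowhere but r5c3 ⇒ r5c3=5.
Step 5. [r8c6∈{8}] r8c6 has the single candidate 8, so r8c6=8.
Step 6. [r4c6∈{4}] r4c6 is down to just 4 ⇒ r4c6=4.
Step 7. [r6c1∈{2}] r6c1's peers cover all but 2, so r6c1=2.
Step 8. [r2c7∈{6}] r2c7 is down to just 6. So r2c7=6.
Step 9. [r1c3∈{1,2,7}] row 1 places 7 nowhere but r1c3. So r1c3=7.
Step 10. [r1c2∈{2,6}] 2 has one home in row 1: r1c2, so r1c2=2.
Step 11. [r1c6∈{5,6}] row 1 places 6 nowhere but r1c6 ⇒ r1c6=6.
Step 12. [r5c4∈{6,8}] row 5 places 6 nowhere but r5c4, so r5c4=6.
Step 13. [r3c4∈{8}] r3c4's peers cover all but 8. So r3c4=8.
Step 14. [r4c2∈{9}] r4c2's peers cover all but 9, so r4c2=9.
Step 15. [r2c5∈{9}] r2c5 is down to just 9 ⇒ r2c5=9.
Step 16. [r9c3∈{1}] only 1 remains possible at r9c3, so r9c3=1.
Step 17. [r6c3∈{4}] nothing but 4 survives at r6c3 ⇒ r6c3=4.
Step 18. [r5c6∈{2}] r5c6 is down to just 2. So r5c6=2.
Step 19. [r3c2∈{6}] r3c2's peers cover all but 6. So r3c2=6.
Step 20. [r3c7∈{2}] r3c7 is down to just 2, so r3c7=2.
Step 21. [r9c4∈{4}] nothing but 4 survives at r9c4. So r9c4=4.
Step 22. [r8c3∈{2}] r8c3's peers cover all but 2, so r8c3=2.
Step 23. [r3c8∈{7}] only 7 remains possible at r3c8, so r3c8=7.
Step 24. [r4c5∈{7}] r4c5's peers cover all but 7 ⇒ r4c5=7.
Step 25. [r6c6∈{3}] nothing but 3 survives at r6c6, so r6c6=3.
Step 26. [r3c1∈{5}] r3c1's peers cover all but 5, so r3c1=5.
Step 27. [r9c9∈{8}] r9c9 has the single candidate 8 ⇒ r9c9=8.
Step 28. [r2c1∈{1}] r2c1 has the single candidate 1, so r2c1=1.
Step 29. [r1c9∈{1}] r1c9 is down to just 1. So r1c9=1.
Step 30. [r7c6∈{5}] only 5 remains possible at r7c6, so r7c6=5.
Step 31. [r6c7∈{5}] only 5 remains possible at r6c7, so r6c7=5.
Step 32. [r5c5∈{8}] r5c5 is down to just 8, so r5c5=8.
Step 33. [r1c5∈{5}] r1c5 has the single candidate 5. So r1c5=5.
Step 34. [r2c2∈{4}] nothing but 4 survives at r2c2. So r2c2=4.
Step 35. [r8c7∈{3}] r8c7 is down to just 3, so r8c7=3.
Step 36. [r9c6∈{9}] r9c6 is down to just 9 ⇒ r9c6=9.
Step 37. [r3c9∈{9}] only 9 remains possible at r3c9. So r3c9=9.

Answer: 9 2 7 3 5 6 4 8 1 / 1 4 8 2 9 7 6 5 3 / 5 6 3 8 4 1 2 7 9 / 3 9 6 5 7 4 8 1 2 / 7 1 5 6 8 2 9 3 4 / 2 8 4 9 1 3 5 6 7 / 8 3 9 7 2 5 1 4 6 / 4 7 2 1 6 8 3 9 5 / 6 5 1 4 3 9 7 2 8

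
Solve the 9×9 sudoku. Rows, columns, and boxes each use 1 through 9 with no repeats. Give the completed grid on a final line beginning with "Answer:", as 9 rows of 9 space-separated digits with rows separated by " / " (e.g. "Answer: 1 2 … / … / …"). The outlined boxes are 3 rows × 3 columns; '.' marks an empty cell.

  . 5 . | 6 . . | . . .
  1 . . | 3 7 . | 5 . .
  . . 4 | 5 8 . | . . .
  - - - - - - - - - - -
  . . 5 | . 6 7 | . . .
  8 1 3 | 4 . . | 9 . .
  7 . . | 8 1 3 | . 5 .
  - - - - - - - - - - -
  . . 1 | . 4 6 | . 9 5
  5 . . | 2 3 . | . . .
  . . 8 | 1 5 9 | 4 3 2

Step 1. [r7c7∈{7,8}] 8 has one home in row 7: r7c7 ⇒ r7c7=8.
Step 2. [r4c1∈{2,4,9}] 4 has one home in col 1: r4c1, so r4c1=4.
Step 3. [r9c2∈{6,7}] in row 9, 7 fits only at r9c2 ⇒ r9c2=7.
Step 4. [r2c2∈{2,6,8,9}] 8 has one home in col 2: r2c2 ⇒ r2c2=8.
Step 5. [r1c3∈{2,7,9}] across col 3, 7 lands solely at r1c3, so r1c3=7.
Step 6. [r9c1∈{6}] nothing but 6 survives at r9c1. So r9c1=6.
Step 7. [r1c5∈{2,9}] col 5 places 9 nowhere but r1c5, so r1c5=9.
Step 8. [r3c1∈{2,3,9}] 9 has one home in col 1: r3c1. So r3c1=9.
Step 9. [r6c9∈{4,6}] 4 has one home in row 6: r6c9, so r6c9=4.
Step 10. [r5c5∈{2}] nothing but 2 survives at r5c5 ⇒ r5c5=2.
Step 11. [r8c3∈{9}] r8c3 has the single candidate 9, so r8c3=9.
Step 12. [r6c2∈{2,6,9}] 9 has one home in row 6: r6c2, so r6c2=9.
Step 13. [r3c2∈{2,3,6}] across col 2, 6 lands solely at r3c2, so r3c2=6.
Step 14. [r4c2∈{2}] r4c2's peers cover all but 2. So r4c2=2.
Step 15. [r1c1∈{2,3}] 3 has one home in box 1: r1c1, so r1c1=3.
Step 16. [r6c7∈{2,6}] 2 has one home in row 6: r6c7 ⇒ r6c7=2.
Step 17. [r1c7∈{1}] r1c7's peers cover all but 1, so r1c7=1.
Step 18. [r8c7∈{6,7}] col 7 places 6 nowhere but r8c7, so r8c7=6.
Step 19. [r3c7∈{3,7}] 7 has one home in col 7: r3c7. So r3c7=7.
Step 20. [r3c8∈{2}] r3c8's peers cover all but 2. So r3c8=2.
Step 21. [r1c9∈{8}] nothing but 8 survives at r1c9, so r1c9=8.
Step 22. [r1c8∈{4}] r1c8 has the single candidate 4. So r1c8=4.
Step 23. [r2c8∈{6}] only 6 remains possible at r2c8. So r2c8=6.
Step 24. [r5c8∈{7}] only 7 remains possible at r5c8. So r5c8=7.
Step 25. [r8c8∈{1}] r8c8 has the single candidate 1 ⇒ r8c8=1.
Step 26. [r2c6∈{2,4}] r2c6 is the only open cell in row 2 admitting 4 ⇒ r2c6=4.
Step 27. [r4c9∈{1,3}] 1 has one home in row 4: r4c9. So r4c9=1.
Step 28. [r1c6∈{2}] r1c6's peers cover all but 2, so r1c6=2.
Step 29. [r7c4∈{7}] only 7 remains possible at r7c4. So r7c4=7.
Step 30. [r7c1∈{2}] r7c1 has the single candidate 2. So r7c1=2.
Step 31. [r2c3∈{2}] r2c3 is down to just 2 ⇒ r2c3=2.
Step 32. [r4c7∈{3}] r4c7's peers cover all but 3, so r4c7=3.
Step 33. [r8c2∈{4}] r8c2 is down to just 4 ⇒ r8c2=4.
Step 34. [r4c8∈{8}] only 8 remains possible at r4c8. So r4c8=8.
Step 35. [r8c9∈{7}] r8c9 has the single candidate 7. So r8c9=7.
Step 36. [r5c6∈{5}] only 5 remains possible at r5c6. So r5c6=5.
Step 37. [r3c9∈{3}] r3c9 is down to just 3 ⇒ r3c9=3.
Step 38. [r7c2∈{3}] r7c2 is down to just 3 ⇒ r7c2=3.
Step 39. [r6c3∈{6}] r6c3 has the single candidate 6 ⇒ r6c3=6.
Step 40. [r4c4∈{9}] only 9 remains possible at r4c4. So r4c4=9.
Step 41. [r8c6∈{8}] nothing but 8 survives at r8c6 ⇒ r8c6=8.
Step 42. [r3c6∈{1}] r3c6's peers cover all but 1 ⇒ r3c6=1.
Step 43. [r5c9∈{6}] r5c9 is down to just 6. So r5c9=6.
Step 44. [r2c9∈{9}] nothing but 9 survives at r2c9. So r2c9=9.

Answer: 3 5 7 6 9 2 1 4 8 / 1 8 2 3 7 4 5 6 9 / 9 6 4 5 8 1 7 2 3 / 4 2 5 9 6 7 3 8 1 / 8 1 3 4 2 5 9 7 6 / 7 9 6 8 1 3 2 5 4 / 2 3 1 7 4 6 8 9 5 / 5 4 9 2 3 8 6 1 7 / 6 7 8 1 5 9 4 3 2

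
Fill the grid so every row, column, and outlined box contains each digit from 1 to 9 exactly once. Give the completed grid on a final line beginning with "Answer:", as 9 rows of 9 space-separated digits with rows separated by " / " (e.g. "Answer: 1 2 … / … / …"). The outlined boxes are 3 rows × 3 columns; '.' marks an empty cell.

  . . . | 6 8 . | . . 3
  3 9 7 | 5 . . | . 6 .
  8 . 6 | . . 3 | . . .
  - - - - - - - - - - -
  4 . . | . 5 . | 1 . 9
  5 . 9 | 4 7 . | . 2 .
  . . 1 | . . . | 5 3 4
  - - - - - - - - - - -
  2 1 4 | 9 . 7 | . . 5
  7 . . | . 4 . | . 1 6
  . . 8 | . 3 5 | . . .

Step 1. [r8c7∈{2,3,8,9}] in row 8, 9 fits only at r8c7 ⇒ r8c7=9.
Step 2. [r6c1∈{6}] r6c1 has the single candidate 6. So r6c1=6.
Step 3. [r3c4∈{1,2,7}] across col 4, 7 lands solely at r3c4, so r3c4=7.
Step 4. [r5c9∈{8}] nothing but 8 survives at r5c9 ⇒ r5c9=8.
Step 5. [r4c4∈{2,3,8}] across col 4, 3 lands solely at r4c4 ⇒ r4c4=3.
Step 6. [r4c3∈{2}] only 2 remains possible at r4c3, so r4c3=2.
Step 7. [r1c3∈{5}] only 5 remains possible at r1c3, so r1c3=5.
Step 8. [r5c6∈{1,6}] in row 5, 1 fits only at r5c6 ⇒ r5c6=1.
Step 9. [r4c8∈{7}] r4c8 has the single candidate 7, so r4c8=7.
Step 10. [r2c7∈{2,4,8}] in row 2, 8 fits only at r2c7 ⇒ r2c7=8.
Step 11. [r9c8∈{4}] r9c8 is down to just 4, so r9c8=4.
Step 12. [r1c7∈{2,4,7}] across row 1, 7 lands solely at r1c7. So r1c7=7.
Step 13. [r9c7∈{2}] r9c7 has the single candidate 2. So r9c7=2.
Step 14. [r2c6∈{2,4}] across row 2, 4 lands solely at r2c6, so r2c6=4.
Step 15. [r1c8∈{9}] r1c8's peers cover all but 9. So r1c8=9.
Step 16. [r1c6∈{2}] r1c6's peers cover all but 2. So r1c6=2.
Step 17. [r8c6∈{8}] r8c6's peers cover all but 8 ⇒ r8c6=8.
Step 18. [r2c9∈{1,2}] across row 2, 2 lands solely at r2c9, so r2c9=2.
Step 19. [r6c4∈{2,8}] across col 4, 8 lands solely at r6c4. So r6c4=8.
Step 20. [r3c5∈{1,9}] across row 3, 9 lands solely at r3c5. So r3c5=9.
Step 21. [r3c2∈{2,4}] r3c2 is the only open cell in row 3 admitting 2 ⇒ r3c2=2.
Step 22. [r5c2∈{3}] r5c2's peers cover all but 3 ⇒ r5c2=3.
Step 23. [r3c9∈{1}] only 1 remains possible at r3c9 ⇒ r3c9=1.
Step 24. [r7c7∈{3}] nothing but 3 survives at r7c7 ⇒ r7c7=3.
Step 25. [r4c6∈{6}] only 6 remains possible at r4c6, so r4c6=6.
Step 26. [r9c4∈{1}] only 1 remains possible at r9c4. So r9c4=1.
Step 27. [r1c1∈{1}] r1c1 is down to just 1. So r1c1=1.
Step 28. [r8c2∈{5}] r8c2 is down to just 5, so r8c2=5.
Step 29. [r2c5∈{1}] nothing but 1 survives at r2c5, so r2c5=1.
Step 30. [r9c9∈{7}] r9c9 has the single candidate 7, so r9c9=7.
Step 31. [r6c5∈{2}] only 2 remains possible at r6c5. So r6c5=2.
Step 32. [r3c8∈{5}] r3c8's peers cover all but 5, so r3c8=5.
Step 33. [r8c4∈{2}] r8c4 is down to just 2, so r8c4=2.
Step 34. [r9c2∈{6}] only 6 remains possible at r9c2, so r9c2=6.
Step 35. [r7c5∈{6}] only 6 remains possible at r7c5. So r7c5=6.
Step 36. [r1c2∈{4}] r1c2 is down to just 4 ⇒ r1c2=4.
Step 37. [r4c2∈{8}] r4c2's peers cover all but 8. So r4c2=8.
Step 38. [r9c1∈{9}] only 9 remains possible at r9c1. So r9c1=9.
Step 39. [r8c3∈{3}] r8c3's peers cover all but 3, so r8c3=3.
Step 40. [r7c8∈{8}] only 8 remains possible at r7c8 ⇒ r7c8=8.
Step 41. [r6c2∈{7}] r6c2 has the single candidate 7, so r6c2=7.
Step 42. [r5c7∈{6}] r5c7 is down to just 6, so r5c7=6.
Step 43. [r6c6∈{9}] only 9 remains possible at r6c6, so r6c6=9.
Step 44. [r3c7∈{4}] only 4 remains possible at r3c7. So r3c7=4.

Answer: 1 4 5 6 8 2 7 9 3 / 3 9 7 5 1 4 8 6 2 / 8 2 6 7 9 3 4 5 1 / 4 8 2 3 5 6 1 7 9 / 5 3 9 4 7 1 6 2 8 / 6 7 1 8 2 9 5 3 4 / 2 1 4 9 6 7 3 8 5 / 7 5 3 2 4 8 9 1 6 / 9 6 8 1 3 5 2 4 7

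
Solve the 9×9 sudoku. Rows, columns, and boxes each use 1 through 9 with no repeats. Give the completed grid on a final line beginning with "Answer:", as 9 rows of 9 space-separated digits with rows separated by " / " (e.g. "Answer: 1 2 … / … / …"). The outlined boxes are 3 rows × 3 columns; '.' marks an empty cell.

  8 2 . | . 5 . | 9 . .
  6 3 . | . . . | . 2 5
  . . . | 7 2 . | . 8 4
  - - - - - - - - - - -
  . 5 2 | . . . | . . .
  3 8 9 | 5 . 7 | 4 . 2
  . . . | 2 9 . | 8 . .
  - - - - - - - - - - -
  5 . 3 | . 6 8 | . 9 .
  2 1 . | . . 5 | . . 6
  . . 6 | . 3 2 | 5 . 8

Step 1. [r5c5∈{1}] r5c5 is down to just 1, so r5c5=1.
Step 2. [r6c2∈{4,6,7}] across col 2, 6 lands solely at r6c2, so r6c2=6.
Step 3. [r8c5∈{4,7}] col 5 places 7 nowhere but r8c5 ⇒ r8c5=7.
Step 4. [r4c9∈{1,3,7,9}] row 4 places 9 nowhere but r4c9, so r4c9=9.
Step 5. [r5c8∈{6}] r5c8 is down to just 6, so r5c8=6.
Step 6. [r3c7∈{1,3,6}] r3c7 is the only open cell in col 7 admitting 6 ⇒ r3c7=6.
Step 7. [r3c6∈{1,3,9}] in row 3, 3 fits only at r3c6 ⇒ r3c6=3.
Step 8. [r6c6∈{4}] r6c6's peers cover all but 4 ⇒ r6c6=4.
Step 9. [r2c5∈{4,8}] across col 5, 4 lands solely at r2c5 ⇒ r2c5=4.
Step 10. [r4c4∈{3,6,8}] r4c4 is the only open cell in col 4 admitting 3. So r4c4=3.
Step 11. [r8c4∈{4,9}] across row 8, 9 lands solely at r8c4. So r8c4=9.
Step 12. [r6c8∈{1,3,5,7}] row 6 places 5 nowhere but r6c8. So r6c8=5.
Step 13. [r6c9∈{1,3,7}] in row 6, 3 fits only at r6c9 ⇒ r6c9=3.
Step 14. [r1c8∈{1,3,7}] in row 1, 3 fits only at r1c8 ⇒ r1c8=3.
Step 15. [r4c1∈{1,4,7}] r4c1 is the only open cell in row 4 admitting 4, so r4c1=4.
Step 16. [r1c3∈{1,4,7}] r1c3 is the only open cell in row 1 admitting 4. So r1c3=4.
Step 17. [r1c9∈{1,7}] r1c9 is the only open cell in row 1 admitting 7 ⇒ r1c9=7.
Step 18. [r2c7∈{1}] only 1 remains possible at r2c7 ⇒ r2c7=1.
Step 19. [r4c7∈{7}] nothing but 7 survives at r4c7 ⇒ r4c7=7.
Step 20. [r9c8∈{1,4,7}] col 8 places 7 nowhere but r9c8, so r9c8=7.
Step 21. [r9c4∈{1,4}] row 9 places 1 nowhere but r9c4 ⇒ r9c4=1.
Step 22. [r6c1∈{1,7}] in col 1, 7 fits only at r6c1 ⇒ r6c1=7.
Step 23. [r9c2∈{4,9}] r9c2 is the only open cell in row 9 admitting 4. So r9c2=4.
Step 24. [r3c1∈{1,9}] in col 1, 1 fits only at r3c1 ⇒ r3c1=1.
Step 25. [r4c6∈{6}] only 6 remains possible at r4c6. So r4c6=6.
Step 26. [r2c3∈{7}] r2c3 is down to just 7, so r2c3=7.
Step 27. [r2c4∈{8}] r2c4's peers cover all but 8 ⇒ r2c4=8.
Step 28. [r2c6∈{9}] nothing but 9 survives at r2c6 ⇒ r2c6=9.
Step 29. [r6c3∈{1}] r6c3 has the single candidate 1 ⇒ r6c3=1.
Step 30. [r4c5∈{8}] nothing but 8 survives at r4c5 ⇒ r4c5=8.
Step 31. [r7c7∈{2}] r7c7's peers cover all but 2 ⇒ r7c7=2.
Step 32. [r3c3∈{5}] nothing but 5 survives at r3c3 ⇒ r3c3=5.
Step 33. [r7c9∈{1}] nothing but 1 survives at r7c9, so r7c9=1.
Step 34. [r1c4∈{6}] r1c4 has the single candidate 6, so r1c4=6.
Step 35. [r7c4∈{4}] only 4 remains possible at r7c4 ⇒ r7c4=4.
Step 36. [r3c2∈{9}] only 9 remains possible at r3c2, so r3c2=9.
Step 37. [r1c6∈{1}] only 1 remains possible at r1c6, so r1c6=1.
Step 38. [r9c1∈{9}] only 9 remains possible at r9c1. So r9c1=9.
Step 39. [r4c8∈{1}] only 1 remains possible at r4c8, so r4c8=1.
Step 40. [r8c3∈{8}] r8c3 has the single candidate 8 ⇒ r8c3=8.
Step 41. [r8c7∈{3}] nothing but 3 survives at r8c7, so r8c7=3.
Step 42. [r7c2∈{7}] r7c2 has the single candidate 7 ⇒ r7c2=7.
Step 43. [r8c8∈{4}] r8c8 has the single candidate 4. So r8c8=4.

Answer: 8 2 4 6 5 1 9 3 7 / 6 3 7 8 4 9 1 2 5 / 1 9 5 7 2 3 6 8 4 / 4 5 2 3 8 6 7 1 9 / 3 8 9 5 1 7 4 6 2 / 7 6 1 2 9 4 8 5 3 / 5 7 3 4 6 8 2 9 1 / 2 1 8 9 7 5 3 4 6 / 9 4 6 1 3 2 5 7 8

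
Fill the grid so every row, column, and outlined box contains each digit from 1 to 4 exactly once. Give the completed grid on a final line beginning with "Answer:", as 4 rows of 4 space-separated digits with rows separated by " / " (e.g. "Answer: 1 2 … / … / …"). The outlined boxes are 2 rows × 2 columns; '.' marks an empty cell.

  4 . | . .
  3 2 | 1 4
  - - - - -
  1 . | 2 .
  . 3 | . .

Step 1. [r1c4∈{2,3}] across row 1, 2 lands solely at r1c4, so r1c4=2.
Step 2. [r1c2∈{1}] only 1 remains possible at r1c2, so r1c2=1.
Step 3. [r4c3∈{4}] r4c3 has the single candidate 4 ⇒ r4c3=4.
Step 4. [r3c2∈{4}] r3c2 has the single candidate 4 ⇒ r3c2=4.
Step 5. [r1c3∈{3}] nothing but 3 survives at r1c3. So r1c3=3.
Step 6. [r4c4∈{1}] r4c4's peers cover all but 1, so r4c4=1.
Step 7. [r4c1∈{2}] r4c1 is down to just 2. So r4c1=2.
Step 8. [r3c4∈{3}] r3c4 is down to just 3. So r3c4=3.

Answer: 4 1 3 2 / 3 2 1 4 / 1 4 2 3 / 2 3 4 1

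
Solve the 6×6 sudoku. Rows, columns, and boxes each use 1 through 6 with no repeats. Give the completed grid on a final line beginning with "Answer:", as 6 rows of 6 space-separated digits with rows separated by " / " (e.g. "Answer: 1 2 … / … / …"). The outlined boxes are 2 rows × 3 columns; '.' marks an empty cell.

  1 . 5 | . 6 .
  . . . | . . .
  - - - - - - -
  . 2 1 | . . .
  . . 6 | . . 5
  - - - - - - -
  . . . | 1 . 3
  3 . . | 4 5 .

Step 1. [r2c3∈{2,3,4}] r2c3 is the only open cell in col 3 admitting 3. So r2c3=3.
Step 2. [r2c1∈{2,4,6}] in box 1, 2 fits only at r2c1. So r2c1=2.
Step 3. [r5c1∈{4,5,6}] across col 1, 6 lands solely at r5c1. So r5c1=6.
Step 4. [r4c5∈{1,2,3,4}] across row 4, 1 lands solely at r4c5. So r4c5=1.
Step 5. [r2c5∈{4}] r2c5's peers cover all but 4. So r2c5=4.
Step 6. [r1c4∈{2,3}] across row 1, 3 lands solely at r1c4 ⇒ r1c4=3.
Step 7. [r6c3∈{2}] r6c3's peers cover all but 2. So r6c3=2.
Step 8. [r1c2∈{4}] nothing but 4 survives at r1c2. So r1c2=4.
Step 9. [r3c6∈{4,6}] r3c6 is the only open cell in col 6 admitting 4. So r3c6=4.
Step 10. [r3c4∈{6}] nothing but 6 survives at r3c4 ⇒ r3c4=6.
Step 11. [r6c2∈{1}] nothing but 1 survives at r6c2 ⇒ r6c2=1.
Step 12. [r5c2∈{5}] r5c2 has the single candidate 5 ⇒ r5c2=5.
Step 13. [r4c2∈{3}] r4c2 is down to just 3 ⇒ r4c2=3.
Step 14. [r5c3∈{4}] r5c3's peers cover all but 4 ⇒ r5c3=4.
Step 15. [r4c1∈{4}] nothing but 4 survives at r4c1. So r4c1=4.
Step 16. [r2c2∈{6}] only 6 remains possible at r2c2 ⇒ r2c2=6.
Step 17. [r1c6∈{2}] r1c6 is down to just 2. So r1c6=2.
Step 18. [r3c1∈{5}] only 5 remains possible at r3c1 ⇒ r3c1=5.
Step 19. [r3c5∈{3}] nothing but 3 survives at r3c5 ⇒ r3c5=3.
Step 20. [r2c6∈{1}] only 1 remains possible at r2c6. So r2c6=1.
Step 21. [r5c5∈{2}] r5c5 is down to just 2, so r5c5=2.
Step 22. [r2c4∈{5}] only 5 remains possible at r2c4, so r2c4=5.
Step 23. [r6c6∈{6}] r6c6 is down to just 6 ⇒ r6c6=6.
Step 24. [r4c4∈{2}] r4c4 is down to just 2. So r4c4=2.

Answer: 1 4 5 3 6 2 / 2 6 3 5 4 1 / 5 2 1 6 3 4 / 4 3 6 2 1 5 / 6 5 4 1 2 3 / 3 1 2 4 5 6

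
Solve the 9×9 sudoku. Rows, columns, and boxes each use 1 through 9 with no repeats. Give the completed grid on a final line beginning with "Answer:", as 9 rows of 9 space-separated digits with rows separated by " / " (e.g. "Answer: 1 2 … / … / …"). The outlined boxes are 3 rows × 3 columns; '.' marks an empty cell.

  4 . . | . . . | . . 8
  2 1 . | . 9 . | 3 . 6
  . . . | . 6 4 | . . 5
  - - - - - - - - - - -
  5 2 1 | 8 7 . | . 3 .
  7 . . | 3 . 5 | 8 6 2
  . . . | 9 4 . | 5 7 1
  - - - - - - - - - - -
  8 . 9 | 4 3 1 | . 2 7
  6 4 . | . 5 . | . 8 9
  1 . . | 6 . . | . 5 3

Step 1. [r9c2∈{7}] nothing but 7 survives at r9c2, so r9c2=7.
Step 2. [r3c1∈{3,9}] r3c1 is the only open cell in col 1 admitting 9, so r3c1=9.
Step 3. [r6c6∈{2,6}] in row 6, 2 fits only at r6c6, so r6c6=2.
Step 4. [r3c8∈{1}] r3c8's peers cover all but 1. So r3c8=1.
Step 5. [r8c3∈{2,3}] row 8 places 3 nowhere but r8c3. So r8c3=3.
Step 6. [r8c4∈{2,7}] 2 has one home in row 8: r8c4, so r8c4=2.
Step 7. [r3c4∈{7}] r3c4 has the single candidate 7, so r3c4=7.
Step 8. [r3c2∈{3,8}] 3 has one home in row 3: r3c2. So r3c2=3.
Step 9. [r2c3∈{5,7,8}] 7 has one home in row 2: r2c3. So r2c3=7.
Step 10. [r1c3∈{5,6}] 5 has one home in col 3: r1c3, so r1c3=5.
Step 11. [r6c2∈{6,8}] col 2 places 8 nowhere but r6c2. So r6c2=8.
Step 12. [r4c7∈{4,9}] 9 has one home in row 4: r4c7. So r4c7=9.
Step 13. [r1c5∈{1,2}] 2 has one home in col 5: r1c5. So r1c5=2.
Step 14. [r2c6∈{8}] r2c6's peers cover all but 8. So r2c6=8.
Step 15. [r3c7∈{2}] r3c7 has the single candidate 2, so r3c7=2.
Step 16. [r1c7∈{7}] r1c7 has the single candidate 7. So r1c7=7.
Step 17. [r5c3∈{4}] r5c3 has the single candidate 4 ⇒ r5c3=4.
Step 18. [r9c6∈{9}] only 9 remains possible at r9c6, so r9c6=9.
Step 19. [r8c6∈{7}] r8c6's peers cover all but 7 ⇒ r8c6=7.
Step 20. [r5c2∈{9}] r5c2 is down to just 9, so r5c2=9.
Step 21. [r4c9∈{4}] r4c9's peers cover all but 4, so r4c9=4.
Step 22. [r9c3∈{2}] r9c3 is down to just 2, so r9c3=2.
Step 23. [r6c3∈{6}] r6c3's peers cover all but 6 ⇒ r6c3=6.
Step 24. [r1c8∈{9}] r1c8 is down to just 9. So r1c8=9.
Step 25. [r3c3∈{8}] only 8 remains possible at r3c3, so r3c3=8.
Step 26. [r1c4∈{1}] r1c4 has the single candidate 1 ⇒ r1c4=1.
Step 27. [r4c6∈{6}] only 6 remains possible at r4c6, so r4c6=6.
Step 28. [r2c8∈{4}] r2c8 has the single candidate 4 ⇒ r2c8=4.
Step 29. [r6c1∈{3}] r6c1's peers cover all but 3, so r6c1=3.
Step 30. [r1c6∈{3}] r1c6 is down to just 3. So r1c6=3.
Step 31. [r7c2∈{5}] r7c2's peers cover all but 5, so r7c2=5.
Step 32. [r2c4∈{5}] only 5 remains possible at r2c4. So r2c4=5.
Step 33. [r5c5∈{1}] r5c5 is down to just 1. So r5c5=1.
Step 34. [r9c5∈{8}] r9c5 has the single candidate 8 ⇒ r9c5=8.
Step 35. [r1c2∈{6}] nothing but 6 survives at r1c2, so r1c2=6.
Step 36. [r7c7∈{6}] nothing but 6 survives at r7c7. So r7c7=6.
Step 37. [r8c7∈{1}] r8c7 is down to just 1 ⇒ r8c7=1.
Step 38. [r9c7∈{4}] r9c7's peers cover all but 4. So r9c7=4.

Answer: 4 6 5 1 2 3 7 9 8 / 2 1 7 5 9 8 3 4 6 / 9 3 8 7 6 4 2 1 5 / 5 2 1 8 7 6 9 3 4 / 7 9 4 3 1 5 8 6 2 / 3 8 6 9 4 2 5 7 1 / 8 5 9 4 3 1 6 2 7 / 6 4 3 2 5 7 1 8 9 / 1 7 2 6 8 9 4 5 3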